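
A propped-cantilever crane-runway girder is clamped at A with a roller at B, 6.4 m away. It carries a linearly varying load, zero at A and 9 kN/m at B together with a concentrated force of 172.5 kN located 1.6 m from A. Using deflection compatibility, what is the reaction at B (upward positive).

R_B = 30.66 kN

Remove the prop at B; the released (primary) structure is a cantilever built in at A.
Deflection at B on the released cantilever, summing each load's contribution:
  triangular load, peak 9 at the free end: 11w₀L⁴/(120EI) = 1384/EI
  point load 172.5 at a = 1.6: Pa²(3L − a)/(6EI) = 1295/EI
  δ_0 = 2679/EI
Flexibility coefficient — unit upward force at B: δ_{BB} = L³/(3EI) = 87.38/EI.
Compatibility at B: δ_0 − R_B·δ_{BB} = 0, so R_B = 2679/87.38 = 30.66 kN.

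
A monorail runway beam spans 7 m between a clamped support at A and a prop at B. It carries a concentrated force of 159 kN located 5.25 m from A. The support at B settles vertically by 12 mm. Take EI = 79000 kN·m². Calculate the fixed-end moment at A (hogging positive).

Remove the prop at B; the released (primary) structure is a cantilever built in at A.
Deflection at B on the released cantilever, summing each load's contribution:
  point load 159 at a = 5.25: Pa²(3L − a)/(6EI) = 11504/EI
Flexibility coefficient — unit upward force at B: δ_{BB} = L³/(3EI) = 114.3/EI.
With EI = 79000 kN·m²: δ_0 = 0.14562 m and δ_{BB} = 0.001447 m/kN.
Compatibility — the beam at B must follow the support down by 0.012 m: δ_0 − R_B·δ_{BB} = 0.012, so R_B = (0.14562 − 0.012)/0.001447 = 92.33 kN.
Moment equilibrium about A: M_A = Σ(load moments about A) − R_B·L = 834.8 − 92.33×7 = 188.5 kN·m.

M_A = 188.5 kN·m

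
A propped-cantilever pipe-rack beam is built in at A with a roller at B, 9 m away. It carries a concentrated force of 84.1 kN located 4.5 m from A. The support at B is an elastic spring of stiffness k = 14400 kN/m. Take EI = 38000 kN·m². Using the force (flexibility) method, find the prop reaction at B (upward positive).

Take the reaction at B as the redundant and release it; the primary structure is a cantilever fixed at A.
Free-end deflection of the primary structure under the applied loading (downward +):
  point load 84.1 at a = 4.5: Pa²(3L − a)/(6EI) = 6386/EI
Tip deflection under a unit load at B: L³/(3EI) = 243/EI.
With EI = 38000 kN·m²: δ_0 = 0.16806 m and δ_{BB} = 0.006395 m/kN.
Compatibility — the spring shortens by R_B/k under the reaction it provides: δ_0 − R_B·δ_{BB} = R_B/k. With 1/k = 0.000069 m/kN, R_B = δ_0 / (δ_{BB} + 1/k) = 0.16806 / (0.006395 + 0.000069) = 26 kN.

R_B = 26 kN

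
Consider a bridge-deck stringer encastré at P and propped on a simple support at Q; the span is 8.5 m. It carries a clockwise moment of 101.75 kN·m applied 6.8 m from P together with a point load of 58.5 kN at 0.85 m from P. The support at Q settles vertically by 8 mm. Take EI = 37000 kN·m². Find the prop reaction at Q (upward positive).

R_Q = 16.64 kN

Remove the prop at Q; the released (primary) structure is a cantilever built in at P.
Deflection at Q on the released cantilever, summing each load's contribution:
  clockwise couple 101.75 at a = 6.8: M₀a(2L − a)/(2EI) = 3529/EI
  point load 58.5 at a = 0.85: Pa²(3L − a)/(6EI) = 173.6/EI
  δ_0 = 3702/EI
Tip deflection under a unit load at Q: L³/(3EI) = 204.7/EI.
With EI = 37000 kN·m²: δ_0 = 0.10006 m and δ_{QQ} = 0.005533 m/kN.
Compatibility — the beam at Q must follow the support down by 0.008 m: δ_0 − R_Q·δ_{QQ} = 0.008, so R_Q = (0.10006 − 0.008)/0.005533 = 16.64 kN.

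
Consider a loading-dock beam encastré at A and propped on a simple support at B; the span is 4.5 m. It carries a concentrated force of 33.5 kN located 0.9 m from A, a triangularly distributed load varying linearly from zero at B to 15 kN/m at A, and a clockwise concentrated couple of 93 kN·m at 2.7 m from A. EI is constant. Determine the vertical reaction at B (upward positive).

Take the reaction at B as the redundant and release it; the primary structure is a cantilever fixed at A.
Primary-structure tip deflection at B by superposition:
  point load 33.5 at a = 0.9: Pa²(3L − a)/(6EI) = 56.98/EI
  triangular load, peak 15 at the fixed end: w₀L⁴/(30EI) = 205/EI
  clockwise couple 93 at a = 2.7: M₀a(2L − a)/(2EI) = 791/EI
  δ_0 = 1053/EI
Flexibility coefficient — unit upward force at B: δ_{BB} = L³/(3EI) = 30.38/EI.
Compatibility at B: δ_0 − R_B·δ_{BB} = 0, so R_B = 1053/30.38 = 34.67 kN.

R_B = 34.67 kN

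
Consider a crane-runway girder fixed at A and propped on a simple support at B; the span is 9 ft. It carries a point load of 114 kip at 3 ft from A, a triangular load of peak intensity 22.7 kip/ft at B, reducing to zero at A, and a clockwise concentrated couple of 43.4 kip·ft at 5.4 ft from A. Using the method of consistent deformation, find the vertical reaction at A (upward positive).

R_A = 137 kip

Take the reaction at B as the redundant and release it; the primary structure is a cantilever fixed at A.
Primary-structure tip deflection at B by superposition:
  point load 114 at a = 3: Pa²(3L − a)/(6EI) = 4104/EI
  triangular load, peak 22.7 at the free end: 11w₀L⁴/(120EI) = 13652/EI
  clockwise couple 43.4 at a = 5.4: M₀a(2L − a)/(2EI) = 1476/EI
  δ_0 = 19233/EI
Tip deflection under a unit load at B: L³/(3EI) = 243/EI.
Compatibility at B: δ_0 − R_B·δ_{BB} = 0, so R_B = 19233/243 = 79.15 kip.
Vertical equilibrium: R_A = ΣP − R_B = 216.2 − 79.15 = 137 kip.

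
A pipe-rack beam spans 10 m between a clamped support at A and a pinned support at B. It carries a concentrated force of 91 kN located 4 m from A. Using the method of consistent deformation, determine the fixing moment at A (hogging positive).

M_A = 174.7 kN·m

Choose R_B as the redundant. The primary structure is the cantilever fixed at A.
Downward deflection at the released point B due to the loads:
  point load 91 at a = 4: Pa²(3L − a)/(6EI) = 6309/EI
Tip deflection under a unit load at B: L³/(3EI) = 333.3/EI.
Compatibility at B: δ_0 − R_B·δ_{BB} = 0, so R_B = 6309/333.3 = 18.93 kN.
Moment equilibrium about A: M_A = Σ(load moments about A) − R_B·L = 364 − 18.93×10 = 174.7 kN·m.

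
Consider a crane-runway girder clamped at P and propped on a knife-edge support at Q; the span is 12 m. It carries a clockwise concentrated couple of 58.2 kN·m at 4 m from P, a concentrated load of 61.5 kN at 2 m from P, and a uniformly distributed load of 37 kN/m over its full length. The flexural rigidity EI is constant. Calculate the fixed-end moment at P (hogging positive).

Release the roller at Q. Primary structure: cantilever fixed at P.
Primary-structure tip deflection at Q by superposition:
  clockwise couple 58.2 at a = 4: M₀a(2L − a)/(2EI) = 2328/EI
  point load 61.5 at a = 2: Pa²(3L − a)/(6EI) = 1394/EI
  UDL 37: wL⁴/(8EI) = 95904/EI
  δ_0 = 99626/EI
Tip deflection under a unit load at Q: L³/(3EI) = 576/EI.
The prop prevents deflection at Q: R_Q = δ_0/δ_{QQ} = 99626/576 = 173 kN.
Moment equilibrium about P: M_P = Σ(load moments about P) − R_Q·L = 2845 − 173×12 = 769.7 kN·m.

M_P = 769.7 kN·m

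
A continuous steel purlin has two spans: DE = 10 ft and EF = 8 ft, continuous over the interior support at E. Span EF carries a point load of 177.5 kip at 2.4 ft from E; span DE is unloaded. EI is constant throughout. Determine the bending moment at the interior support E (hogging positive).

M_E = 112.7 kip·ft

Insert a hinge at E; M_E is the redundant, and each span becomes simply supported.
End slopes at the hinge E, treating each span as simply supported:
  span EF: point load 177.5 at a = 2.4: Pab(L + b)/(6LEI) = 675.9/EI
  relative rotation θ_0 = (0 + 675.9)/EI = 675.9/EI
A unit hogging moment at E produces rotation L₁/(3EI) + L₂/(3EI) = 6/EI.
Compatibility: M_E·(L₁+L₂)/(3EI) = θ_0, giving M_E = 112.7 kip·ft (hogging).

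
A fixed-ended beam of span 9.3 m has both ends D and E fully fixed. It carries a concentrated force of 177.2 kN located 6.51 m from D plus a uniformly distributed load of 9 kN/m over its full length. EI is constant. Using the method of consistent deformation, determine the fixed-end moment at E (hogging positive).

M_E = 307.1 kN·m

Release both end moments; the primary structure is a simply-supported span DE with redundants M_D and M_E.
On the primary (simply-supported) span, the end slopes from the loading are:
  at D: point load 177.2 at a = 6.51: Pab(L + b)/(6LEI) = 697.3/EI
  at E: point load 177.2 at a = 6.51: Pab(L + a)/(6LEI) = 911.9/EI
  at D: UDL 9: wL³/(24EI) = 301.6/EI
  at E: UDL 9: wL³/(24EI) = 301.6/EI
  θ_D0 = 999/EI,  θ_E0 = 1214/EI
Flexibility coefficients: a unit moment at one end gives L/(3EI) there and L/(6EI) at the far end, so f₁₁ = f₂₂ = 3.1/EI and f₁₂ = f₂₁ = 1.55/EI.
Compatibility — zero rotation at each built-in end:
  3.1 M_D + 1.55 M_E = 999
  1.55 M_D + 3.1 M_E = 1214
Solving the pair gives M_D = 168.7 kN·m and M_E = 307.1 kN·m (hogging).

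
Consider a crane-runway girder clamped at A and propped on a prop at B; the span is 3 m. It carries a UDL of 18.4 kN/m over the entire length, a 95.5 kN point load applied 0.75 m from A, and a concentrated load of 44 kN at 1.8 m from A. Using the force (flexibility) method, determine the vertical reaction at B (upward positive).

R_B = 47.92 kN

Take the reaction at B as the redundant and release it; the primary structure is a cantilever fixed at A.
Free-end deflection of the primary structure under the applied loading (downward +):
  UDL 18.4: wL⁴/(8EI) = 186.3/EI
  point load 95.5 at a = 0.75: Pa²(3L − a)/(6EI) = 73.86/EI
  point load 44 at a = 1.8: Pa²(3L − a)/(6EI) = 171.1/EI
  δ_0 = 431.2/EI
Tip deflection under a unit load at B: L³/(3EI) = 9/EI.
The prop prevents deflection at B: R_B = δ_0/δ_{BB} = 431.2/9 = 47.92 kN.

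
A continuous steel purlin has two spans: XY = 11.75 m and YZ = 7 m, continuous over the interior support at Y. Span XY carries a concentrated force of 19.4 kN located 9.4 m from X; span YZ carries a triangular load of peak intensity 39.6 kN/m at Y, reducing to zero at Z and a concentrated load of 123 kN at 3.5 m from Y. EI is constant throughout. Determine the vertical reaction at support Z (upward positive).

Take M_Y as the redundant. Released structure: two simple spans XY and YZ with a hinge at Y.
Discontinuity in slope at Y on the released structure — sum the simple-span end rotations:
  span XY: point load 19.4 at a = 9.4: Pab(L + a)/(6LEI) = 128.6/EI
  span YZ: triangular load, peak 39.6: w₀L³/(45EI) = 301.8/EI
  span YZ: point load 123 at a = 3.5: Pab(L + b)/(6LEI) = 376.7/EI
  relative rotation θ_0 = (128.6 + 678.5)/EI = 807.1/EI
A unit hogging moment at Y produces rotation L₁/(3EI) + L₂/(3EI) = 6.25/EI.
Compatibility: M_Y·(L₁+L₂)/(3EI) = θ_0, giving M_Y = 129.1 kN·m (hogging).
Span YZ, ΣM about Z: R_Y^{YZ}·7 = 1077 + 129.1, so R_Y^{YZ} = 172.3 kN and R_Z = 261.6 − 172.3 = 89.25 kN.

R_Z = 89.25 kN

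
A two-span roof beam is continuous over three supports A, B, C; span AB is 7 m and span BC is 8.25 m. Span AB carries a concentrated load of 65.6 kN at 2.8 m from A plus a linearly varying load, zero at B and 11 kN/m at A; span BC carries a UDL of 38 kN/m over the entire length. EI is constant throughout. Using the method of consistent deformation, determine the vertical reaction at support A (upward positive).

R_A = 32.92 kN

Release continuity at B by inserting a hinge; the redundant is the internal moment M_B. The primary structure is two simply-supported spans AB and BC.
End slopes at the hinge B, treating each span as simply supported:
  span AB: point load 65.6 at a = 2.8: Pab(L + a)/(6LEI) = 180/EI
  span AB: triangular load, peak 11: 7w₀L³/(360EI) = 73.36/EI
  span BC: UDL 38: wL³/(24EI) = 889.1/EI
  relative rotation θ_0 = (253.4 + 889.1)/EI = 1142/EI
A unit hogging moment at B produces rotation L₁/(3EI) + L₂/(3EI) = 5.083/EI.
Compatibility: M_B·(L₁+L₂)/(3EI) = θ_0, giving M_B = 224.7 kN·m (hogging).
Span AB, ΣM about A with M_B applied at B: R_B^{AB}·7 = 273.5 + 224.7, so R_B^{AB} = 71.18 kN and R_A = 104.1 − 71.18 = 32.92 kN.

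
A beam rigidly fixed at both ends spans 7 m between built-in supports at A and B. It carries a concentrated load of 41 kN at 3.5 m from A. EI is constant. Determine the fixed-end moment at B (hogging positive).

M_B = 35.88 kN·m

Take the two fixed-end moments M_A, M_B as redundants; the released structure is the simple span AB.
On the primary (simply-supported) span, the end slopes from the loading are:
  at A: point load 41 at a = 3.5: Pab(L + b)/(6LEI) = 125.6/EI
  at B: point load 41 at a = 3.5: Pab(L + a)/(6LEI) = 125.6/EI
  θ_A0 = 125.6/EI,  θ_B0 = 125.6/EI
Flexibility coefficients: a unit moment at one end gives L/(3EI) there and L/(6EI) at the far end, so f₁₁ = f₂₂ = 2.333/EI and f₁₂ = f₂₁ = 1.167/EI.
Compatibility — zero rotation at each built-in end:
  2.333 M_A + 1.167 M_B = 125.6
  1.167 M_A + 2.333 M_B = 125.6
Solving the pair gives M_A = 35.88 kN·m and M_B = 35.88 kN·m (hogging).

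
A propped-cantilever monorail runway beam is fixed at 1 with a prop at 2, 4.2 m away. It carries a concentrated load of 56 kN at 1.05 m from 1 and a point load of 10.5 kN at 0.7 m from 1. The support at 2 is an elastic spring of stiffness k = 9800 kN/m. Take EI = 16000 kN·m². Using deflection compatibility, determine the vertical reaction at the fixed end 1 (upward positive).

R_1 = 61.6 kN

Take the reaction at 2 as the redundant and release it; the primary structure is a cantilever fixed at 1.
Primary-structure tip deflection at 2 by superposition:
  point load 56 at a = 1.05: Pa²(3L − a)/(6EI) = 118.8/EI
  point load 10.5 at a = 0.7: Pa²(3L − a)/(6EI) = 10.2/EI
  δ_0 = 129.1/EI
Flexibility coefficient — unit upward force at 2: δ_{22} = L³/(3EI) = 24.7/EI.
With EI = 16000 kN·m²: δ_0 = 0.008066 m and δ_{22} = 0.001544 m/kN.
Compatibility — the spring shortens by R_2/k under the reaction it provides: δ_0 − R_2·δ_{22} = R_2/k. With 1/k = 0.000102 m/kN, R_2 = δ_0 / (δ_{22} + 1/k) = 0.008066 / (0.001544 + 0.000102) = 4.902 kN.
Vertical equilibrium: R_1 = ΣP − R_2 = 66.5 − 4.902 = 61.6 kN.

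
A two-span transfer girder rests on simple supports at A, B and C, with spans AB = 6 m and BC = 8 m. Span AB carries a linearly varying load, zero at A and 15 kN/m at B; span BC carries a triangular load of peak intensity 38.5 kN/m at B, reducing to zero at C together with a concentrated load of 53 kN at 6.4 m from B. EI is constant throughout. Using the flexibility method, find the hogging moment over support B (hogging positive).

Release continuity at B by inserting a hinge; the redundant is the internal moment M_B. The primary structure is two simply-supported spans AB and BC.
Rotations at B on the released spans (each span's end-slope, ×1/EI):
  span AB: triangular load, peak 15: w₀L³/(45EI) = 72/EI
  span BC: triangular load, peak 38.5: w₀L³/(45EI) = 438/EI
  span BC: point load 53 at a = 6.4: Pab(L + b)/(6LEI) = 108.5/EI
  relative rotation θ_0 = (72 + 546.6)/EI = 618.6/EI
A unit hogging moment at B produces rotation L₁/(3EI) + L₂/(3EI) = 4.667/EI.
Compatibility: M_B·(L₁+L₂)/(3EI) = θ_0, giving M_B = 132.6 kN·m (hogging).

M_B = 132.6 kN·m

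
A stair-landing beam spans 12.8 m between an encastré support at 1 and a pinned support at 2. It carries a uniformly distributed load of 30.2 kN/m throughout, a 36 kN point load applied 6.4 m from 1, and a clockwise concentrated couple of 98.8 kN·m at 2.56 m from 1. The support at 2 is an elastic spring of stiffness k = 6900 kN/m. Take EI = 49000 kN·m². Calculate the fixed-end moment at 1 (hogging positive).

M_1 = 771 kN·m

Release the roller at 2. Primary structure: cantilever fixed at 1.
Free-end deflection of the primary structure under the applied loading (downward +):
  UDL 30.2: wL⁴/(8EI) = 101334/EI
  point load 36 at a = 6.4: Pa²(3L − a)/(6EI) = 7864/EI
  clockwise couple 98.8 at a = 2.56: M₀a(2L − a)/(2EI) = 2914/EI
  δ_0 = 112112/EI
Flexibility coefficient — unit upward force at 2: δ_{22} = L³/(3EI) = 699.1/EI.
With EI = 49000 kN·m²: δ_0 = 2.288 m and δ_{22} = 0.014266 m/kN.
Compatibility — the spring shortens by R_2/k under the reaction it provides: δ_0 − R_2·δ_{22} = R_2/k. With 1/k = 0.000145 m/kN, R_2 = δ_0 / (δ_{22} + 1/k) = 2.288 / (0.014266 + 0.000145) = 158.8 kN.
Moment equilibrium about 1: M_1 = Σ(load moments about 1) − R_2·L = 2803 − 158.8×12.8 = 771 kN·m.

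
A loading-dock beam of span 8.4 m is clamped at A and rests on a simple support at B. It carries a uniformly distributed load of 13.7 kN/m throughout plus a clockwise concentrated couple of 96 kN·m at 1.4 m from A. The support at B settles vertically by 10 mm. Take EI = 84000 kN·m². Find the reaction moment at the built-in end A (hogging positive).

M_A = 208.5 kN·m

Choose R_B as the redundant. The primary structure is the cantilever fixed at A.
Deflection at B on the released cantilever, summing each load's contribution:
  UDL 13.7: wL⁴/(8EI) = 8526/EI
  clockwise couple 96 at a = 1.4: M₀a(2L − a)/(2EI) = 1035/EI
  δ_0 = 9561/EI
Flexibility coefficient — unit upward force at B: δ_{BB} = L³/(3EI) = 197.6/EI.
With EI = 84000 kN·m²: δ_0 = 0.11382 m and δ_{BB} = 0.002352 m/kN.
Compatibility — the beam at B must follow the support down by 0.01 m: δ_0 − R_B·δ_{BB} = 0.01, so R_B = (0.11382 − 0.01)/0.002352 = 44.14 kN.
Moment equilibrium about A: M_A = Σ(load moments about A) − R_B·L = 579.3 − 44.14×8.4 = 208.5 kN·m.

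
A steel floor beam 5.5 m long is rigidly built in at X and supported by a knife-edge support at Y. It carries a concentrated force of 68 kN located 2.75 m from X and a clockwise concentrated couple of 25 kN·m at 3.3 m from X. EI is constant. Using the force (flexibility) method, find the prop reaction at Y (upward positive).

R_Y = 26.98 kN

Choose R_Y as the redundant. The primary structure is the cantilever fixed at X.
Deflection at Y on the released cantilever, summing each load's contribution:
  point load 68 at a = 2.75: Pa²(3L − a)/(6EI) = 1178/EI
  clockwise couple 25 at a = 3.3: M₀a(2L − a)/(2EI) = 317.6/EI
  δ_0 = 1496/EI
Tip deflection under a unit load at Y: L³/(3EI) = 55.46/EI.
Compatibility at Y: δ_0 − R_Y·δ_{YY} = 0, so R_Y = 1496/55.46 = 26.98 kN.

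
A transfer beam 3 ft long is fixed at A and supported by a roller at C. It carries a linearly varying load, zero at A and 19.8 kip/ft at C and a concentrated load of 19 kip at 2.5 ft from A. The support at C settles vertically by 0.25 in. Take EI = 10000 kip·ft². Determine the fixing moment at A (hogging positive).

M_A = 84.46 kip·ft

Release the roller at C. Primary structure: cantilever fixed at A.
Downward deflection at the released point C due to the loads:
  triangular load, peak 19.8 at the free end: 11w₀L⁴/(120EI) = 147/EI
  point load 19 at a = 2.5: Pa²(3L − a)/(6EI) = 128.6/EI
  δ_0 = 275.7/EI
Flexibility coefficient — unit upward force at C: δ_{CC} = L³/(3EI) = 9/EI.
With EI = 10000 kip·ft²: δ_0 = 0.027566 ft and δ_{CC} = 0.0009 ft/kip.
Compatibility — the beam at C must follow the support down by 0.02083 ft: δ_0 − R_C·δ_{CC} = 0.02083, so R_C = (0.027566 − 0.02083)/0.0009 = 7.481 kip.
Moment equilibrium about A: M_A = Σ(load moments about A) − R_C·L = 106.9 − 7.481×3 = 84.46 kip·ft.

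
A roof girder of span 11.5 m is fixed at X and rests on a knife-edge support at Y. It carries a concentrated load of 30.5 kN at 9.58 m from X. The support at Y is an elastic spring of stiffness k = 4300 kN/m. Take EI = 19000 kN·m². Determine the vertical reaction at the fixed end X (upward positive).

R_X = 7.765 kN

Release the roller at Y. Primary structure: cantilever fixed at X.
Downward deflection at the released point Y due to the loads:
  point load 30.5 at a = 9.58: Pa²(3L − a)/(6EI) = 11626/EI
Flexibility coefficient — unit upward force at Y: δ_{YY} = L³/(3EI) = 507/EI.
With EI = 19000 kN·m²: δ_0 = 0.61189 m and δ_{YY} = 0.026682 m/kN.
Compatibility — the spring shortens by R_Y/k under the reaction it provides: δ_0 − R_Y·δ_{YY} = R_Y/k. With 1/k = 0.000233 m/kN, R_Y = δ_0 / (δ_{YY} + 1/k) = 0.61189 / (0.026682 + 0.000233) = 22.73 kN.
Vertical equilibrium: R_X = ΣP − R_Y = 30.5 − 22.73 = 7.765 kN.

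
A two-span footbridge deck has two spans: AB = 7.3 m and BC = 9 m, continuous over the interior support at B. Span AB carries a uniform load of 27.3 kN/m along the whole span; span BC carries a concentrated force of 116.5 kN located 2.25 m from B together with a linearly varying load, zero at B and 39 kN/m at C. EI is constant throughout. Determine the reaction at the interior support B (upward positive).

R_B = 314.5 kN

Insert a hinge at B; M_B is the redundant, and each span becomes simply supported.
End slopes at the hinge B, treating each span as simply supported:
  span AB: UDL 27.3: wL³/(24EI) = 442.5/EI
  span BC: point load 116.5 at a = 2.25: Pab(L + b)/(6LEI) = 516.1/EI
  span BC: triangular load, peak 39: 7w₀L³/(360EI) = 552.8/EI
  relative rotation θ_0 = (442.5 + 1069)/EI = 1511/EI
A unit hogging moment at B produces rotation L₁/(3EI) + L₂/(3EI) = 5.433/EI.
Slope continuity at B: θ_0 = M_B·5.433/EI, so M_B = 1511/5.433 = 278.2 kN·m (hogging).
Span AB, ΣM about A with M_B applied at B: R_B^{AB}·7.3 = 727.4 + 278.2, so R_B^{AB} = 137.8 kN and R_A = 199.3 − 137.8 = 61.54 kN.
Span BC, ΣM about C: R_B^{BC}·9 = 1313 + 278.2, so R_B^{BC} = 176.8 kN and R_C = 292 − 176.8 = 115.2 kN.
R_B = 137.8 + 176.8 = 314.5 kN.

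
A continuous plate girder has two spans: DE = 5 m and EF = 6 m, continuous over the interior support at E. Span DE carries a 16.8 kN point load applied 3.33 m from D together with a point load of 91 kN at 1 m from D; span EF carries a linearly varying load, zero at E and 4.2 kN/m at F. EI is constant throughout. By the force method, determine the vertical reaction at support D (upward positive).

R_D = 72.06 kN

Release continuity at E by inserting a hinge; the redundant is the internal moment M_E. The primary structure is two simply-supported spans DE and EF.
End slopes at the hinge E, treating each span as simply supported:
  span DE: point load 16.8 at a = 3.33: Pab(L + a)/(6LEI) = 25.94/EI
  span DE: point load 91 at a = 1: Pab(L + a)/(6LEI) = 72.8/EI
  span EF: triangular load, peak 4.2: 7w₀L³/(360EI) = 17.64/EI
  relative rotation θ_0 = (98.74 + 17.64)/EI = 116.4/EI
A unit hogging moment at E produces rotation L₁/(3EI) + L₂/(3EI) = 3.667/EI.
Compatibility: M_E·(L₁+L₂)/(3EI) = θ_0, giving M_E = 31.74 kN·m (hogging).
Span DE, ΣM about D with M_E applied at E: R_E^{DE}·5 = 146.9 + 31.74, so R_E^{DE} = 35.74 kN and R_D = 107.8 − 35.74 = 72.06 kN.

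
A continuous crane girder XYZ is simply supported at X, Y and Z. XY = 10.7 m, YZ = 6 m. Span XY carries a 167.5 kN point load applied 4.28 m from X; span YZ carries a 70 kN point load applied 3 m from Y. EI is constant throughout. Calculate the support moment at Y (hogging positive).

Insert a hinge at Y; M_Y is the redundant, and each span becomes simply supported.
Rotations at Y on the released spans (each span's end-slope, ×1/EI):
  span XY: point load 167.5 at a = 4.28: Pab(L + a)/(6LEI) = 1074/EI
  span YZ: point load 70 at a = 3: Pab(L + b)/(6LEI) = 157.5/EI
  relative rotation θ_0 = (1074 + 157.5)/EI = 1231/EI
A unit hogging moment at Y produces rotation L₁/(3EI) + L₂/(3EI) = 5.567/EI.
Compatibility: M_Y·(L₁+L₂)/(3EI) = θ_0, giving M_Y = 221.2 kN·m (hogging).

M_Y = 221.2 kN·m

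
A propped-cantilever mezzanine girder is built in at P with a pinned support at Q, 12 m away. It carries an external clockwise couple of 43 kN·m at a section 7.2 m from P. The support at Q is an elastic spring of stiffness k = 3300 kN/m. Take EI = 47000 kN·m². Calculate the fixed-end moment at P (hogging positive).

Remove the prop at Q; the released (primary) structure is a cantilever built in at P.
Primary-structure tip deflection at Q by superposition:
  clockwise couple 43 at a = 7.2: M₀a(2L − a)/(2EI) = 2601/EI
Tip deflection under a unit load at Q: L³/(3EI) = 576/EI.
With EI = 47000 kN·m²: δ_0 = 0.055333 m and δ_{QQ} = 0.012255 m/kN.
Compatibility — the spring shortens by R_Q/k under the reaction it provides: δ_0 − R_Q·δ_{QQ} = R_Q/k. With 1/k = 0.000303 m/kN, R_Q = δ_0 / (δ_{QQ} + 1/k) = 0.055333 / (0.012255 + 0.000303) = 4.406 kN.
Moment equilibrium about P: M_P = Σ(load moments about P) − R_Q·L = 43 − 4.406×12 = -9.873 kN·m.

M_P = -9.873 kN·m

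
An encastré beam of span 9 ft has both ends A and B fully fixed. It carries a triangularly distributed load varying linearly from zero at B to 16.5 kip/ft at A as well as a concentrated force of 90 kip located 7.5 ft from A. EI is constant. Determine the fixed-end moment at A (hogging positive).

Release both end moments; the primary structure is a simply-supported span AB with redundants M_A and M_B.
Simple-span end rotations at A and B under the given loads:
  at A: triangular load, peak 16.5: w₀L³/(45EI) = 267.3/EI
  at B: triangular load, peak 16.5: 7w₀L³/(360EI) = 233.9/EI
  at A: point load 90 at a = 7.5: Pab(L + b)/(6LEI) = 196.9/EI
  at B: point load 90 at a = 7.5: Pab(L + a)/(6LEI) = 309.4/EI
  θ_A0 = 464.2/EI,  θ_B0 = 543.3/EI
Flexibility coefficients: a unit moment at one end gives L/(3EI) there and L/(6EI) at the far end, so f₁₁ = f₂₂ = 3/EI and f₁₂ = f₂₁ = 1.5/EI.
Compatibility — zero rotation at each built-in end:
  3 M_A + 1.5 M_B = 464.2
  1.5 M_A + 3 M_B = 543.3
Solving the pair gives M_A = 85.58 kip·ft and M_B = 138.3 kip·ft (hogging).

M_A = 85.58 kip·ft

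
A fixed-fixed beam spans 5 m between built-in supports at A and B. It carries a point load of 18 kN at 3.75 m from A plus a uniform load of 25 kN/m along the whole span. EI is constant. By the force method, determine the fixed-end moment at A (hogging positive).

M_A = 56.3 kN·m

Take the two fixed-end moments M_A, M_B as redundants; the released structure is the simple span AB.
Simple-span end rotations at A and B under the given loads:
  at A: point load 18 at a = 3.75: Pab(L + b)/(6LEI) = 17.58/EI
  at B: point load 18 at a = 3.75: Pab(L + a)/(6LEI) = 24.61/EI
  at A: UDL 25: wL³/(24EI) = 130.2/EI
  at B: UDL 25: wL³/(24EI) = 130.2/EI
  θ_A0 = 147.8/EI,  θ_B0 = 154.8/EI
Flexibility coefficients: a unit moment at one end gives L/(3EI) there and L/(6EI) at the far end, so f₁₁ = f₂₂ = 1.667/EI and f₁₂ = f₂₁ = 0.8333/EI.
Compatibility — zero rotation at each built-in end:
  1.667 M_A + 0.8333 M_B = 147.8
  0.8333 M_A + 1.667 M_B = 154.8
Solving the pair gives M_A = 56.3 kN·m and M_B = 64.74 kN·m (hogging).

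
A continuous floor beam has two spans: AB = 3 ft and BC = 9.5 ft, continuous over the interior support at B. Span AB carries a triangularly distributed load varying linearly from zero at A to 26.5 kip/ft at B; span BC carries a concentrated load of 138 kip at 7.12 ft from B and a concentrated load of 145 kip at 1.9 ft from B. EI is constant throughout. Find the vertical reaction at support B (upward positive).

R_B = 296.2 kip

Take M_B as the redundant. Released structure: two simple spans AB and BC with a hinge at B.
End slopes at the hinge B, treating each span as simply supported:
  span AB: triangular load, peak 26.5: w₀L³/(45EI) = 15.9/EI
  span BC: point load 138 at a = 7.12: Pab(L + b)/(6LEI) = 487.4/EI
  span BC: point load 145 at a = 1.9: Pab(L + b)/(6LEI) = 628.1/EI
  relative rotation θ_0 = (15.9 + 1116)/EI = 1131/EI
A unit hogging moment at B produces rotation L₁/(3EI) + L₂/(3EI) = 4.167/EI.
Slope continuity at B: θ_0 = M_B·4.167/EI, so M_B = 1131/4.167 = 271.5 kip·ft (hogging).
Span AB, ΣM about A with M_B applied at B: R_B^{AB}·3 = 79.5 + 271.5, so R_B^{AB} = 117 kip and R_A = 39.75 − 117 = -77.26 kip.
Span BC, ΣM about C: R_B^{BC}·9.5 = 1430 + 271.5, so R_B^{BC} = 179.2 kip and R_C = 283 − 179.2 = 103.8 kip.
R_B = 117 + 179.2 = 296.2 kip.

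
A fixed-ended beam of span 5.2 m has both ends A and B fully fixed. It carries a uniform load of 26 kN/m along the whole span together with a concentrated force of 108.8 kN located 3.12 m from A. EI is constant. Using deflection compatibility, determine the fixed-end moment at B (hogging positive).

M_B = 140.1 kN·m

Take the two fixed-end moments M_A, M_B as redundants; the released structure is the simple span AB.
Simple-span end rotations at A and B under the given loads:
  at A: UDL 26: wL³/(24EI) = 152.3/EI
  at B: UDL 26: wL³/(24EI) = 152.3/EI
  at A: point load 108.8 at a = 3.12: Pab(L + b)/(6LEI) = 164.7/EI
  at B: point load 108.8 at a = 3.12: Pab(L + a)/(6LEI) = 188.3/EI
  θ_A0 = 317.1/EI,  θ_B0 = 340.6/EI
Flexibility coefficients: a unit moment at one end gives L/(3EI) there and L/(6EI) at the far end, so f₁₁ = f₂₂ = 1.733/EI and f₁₂ = f₂₁ = 0.8667/EI.
Compatibility — zero rotation at each built-in end:
  1.733 M_A + 0.8667 M_B = 317.1
  0.8667 M_A + 1.733 M_B = 340.6
Solving the pair gives M_A = 112.9 kN·m and M_B = 140.1 kN·m (hogging).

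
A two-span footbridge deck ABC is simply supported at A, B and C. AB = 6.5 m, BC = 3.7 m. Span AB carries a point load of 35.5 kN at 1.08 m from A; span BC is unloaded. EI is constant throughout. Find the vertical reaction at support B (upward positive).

Release continuity at B by inserting a hinge; the redundant is the internal moment M_B. The primary structure is two simply-supported spans AB and BC.
Discontinuity in slope at B on the released structure — sum the simple-span end rotations:
  span AB: point load 35.5 at a = 1.08: Pab(L + a)/(6LEI) = 40.39/EI
  relative rotation θ_0 = (40.39 + 0)/EI = 40.39/EI
A unit hogging moment at B produces rotation L₁/(3EI) + L₂/(3EI) = 3.4/EI.
Slope continuity at B: θ_0 = M_B·3.4/EI, so M_B = 40.39/3.4 = 11.88 kN·m (hogging).
Span AB, ΣM about A with M_B applied at B: R_B^{AB}·6.5 = 38.34 + 11.88, so R_B^{AB} = 7.726 kN and R_A = 35.5 − 7.726 = 27.77 kN.
Span BC, ΣM about C: R_B^{BC}·3.7 = 0 + 11.88, so R_B^{BC} = 3.211 kN and R_C = 0 − 3.211 = -3.211 kN.
R_B = 7.726 + 3.211 = 10.94 kN.

R_B = 10.94 kN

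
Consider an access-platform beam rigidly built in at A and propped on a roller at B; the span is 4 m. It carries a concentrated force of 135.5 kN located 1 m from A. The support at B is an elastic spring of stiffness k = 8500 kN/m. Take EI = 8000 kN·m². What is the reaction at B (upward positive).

Release the roller at B. Primary structure: cantilever fixed at A.
Free-end deflection of the primary structure under the applied loading (downward +):
  point load 135.5 at a = 1: Pa²(3L − a)/(6EI) = 248.4/EI
Flexibility coefficient — unit upward force at B: δ_{BB} = L³/(3EI) = 21.33/EI.
With EI = 8000 kN·m²: δ_0 = 0.031052 m and δ_{BB} = 0.002667 m/kN.
Compatibility — the spring shortens by R_B/k under the reaction it provides: δ_0 − R_B·δ_{BB} = R_B/k. With 1/k = 0.000118 m/kN, R_B = δ_0 / (δ_{BB} + 1/k) = 0.031052 / (0.002667 + 0.000118) = 11.15 kN.

R_B = 11.15 kN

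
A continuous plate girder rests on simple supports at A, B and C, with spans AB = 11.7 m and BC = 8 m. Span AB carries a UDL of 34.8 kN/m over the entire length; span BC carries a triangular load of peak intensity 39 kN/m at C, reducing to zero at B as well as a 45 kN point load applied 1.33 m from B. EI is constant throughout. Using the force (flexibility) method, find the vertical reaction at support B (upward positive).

R_B = 383.9 kN

Release continuity at B by inserting a hinge; the redundant is the internal moment M_B. The primary structure is two simply-supported spans AB and BC.
Rotations at B on the released spans (each span's end-slope, ×1/EI):
  span AB: UDL 34.8: wL³/(24EI) = 2322/EI
  span BC: triangular load, peak 39: 7w₀L³/(360EI) = 388.3/EI
  span BC: point load 45 at a = 1.33: Pab(L + b)/(6LEI) = 122/EI
  relative rotation θ_0 = (2322 + 510.3)/EI = 2833/EI
A unit hogging moment at B produces rotation L₁/(3EI) + L₂/(3EI) = 6.567/EI.
Slope continuity at B: θ_0 = M_B·6.567/EI, so M_B = 2833/6.567 = 431.4 kN·m (hogging).
Span AB, ΣM about A with M_B applied at B: R_B^{AB}·11.7 = 2382 + 431.4, so R_B^{AB} = 240.4 kN and R_A = 407.2 − 240.4 = 166.7 kN.
Span BC, ΣM about C: R_B^{BC}·8 = 716.1 + 431.4, so R_B^{BC} = 143.4 kN and R_C = 201 − 143.4 = 57.56 kN.
R_B = 240.4 + 143.4 = 383.9 kN.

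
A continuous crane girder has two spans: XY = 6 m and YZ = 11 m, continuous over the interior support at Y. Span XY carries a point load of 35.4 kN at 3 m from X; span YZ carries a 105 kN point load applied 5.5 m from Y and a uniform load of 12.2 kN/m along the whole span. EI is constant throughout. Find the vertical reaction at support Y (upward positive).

Take M_Y as the redundant. Released structure: two simple spans XY and YZ with a hinge at Y.
Discontinuity in slope at Y on the released structure — sum the simple-span end rotations:
  span XY: point load 35.4 at a = 3: Pab(L + a)/(6LEI) = 79.65/EI
  span YZ: point load 105 at a = 5.5: Pab(L + b)/(6LEI) = 794.1/EI
  span YZ: UDL 12.2: wL³/(24EI) = 676.6/EI
  relative rotation θ_0 = (79.65 + 1471)/EI = 1550/EI
A unit hogging moment at Y produces rotation L₁/(3EI) + L₂/(3EI) = 5.667/EI.
Compatibility: M_Y·(L₁+L₂)/(3EI) = θ_0, giving M_Y = 273.6 kN·m (hogging).
Span XY, ΣM about X with M_Y applied at Y: R_Y^{XY}·6 = 106.2 + 273.6, so R_Y^{XY} = 63.3 kN and R_X = 35.4 − 63.3 = -27.9 kN.
Span YZ, ΣM about Z: R_Y^{YZ}·11 = 1316 + 273.6, so R_Y^{YZ} = 144.5 kN and R_Z = 239.2 − 144.5 = 94.73 kN.
R_Y = 63.3 + 144.5 = 207.8 kN.

R_Y = 207.8 kN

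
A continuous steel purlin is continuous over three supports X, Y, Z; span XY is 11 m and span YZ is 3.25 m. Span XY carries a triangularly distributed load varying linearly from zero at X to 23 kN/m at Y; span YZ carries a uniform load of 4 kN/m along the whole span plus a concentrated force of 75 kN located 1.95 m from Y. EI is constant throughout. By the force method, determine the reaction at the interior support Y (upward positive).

Insert a hinge at Y; M_Y is the redundant, and each span becomes simply supported.
Rotations at Y on the released spans (each span's end-slope, ×1/EI):
  span XY: triangular load, peak 23: w₀L³/(45EI) = 680.3/EI
  span YZ: UDL 4: wL³/(24EI) = 5.721/EI
  span YZ: point load 75 at a = 1.95: Pab(L + b)/(6LEI) = 44.36/EI
  relative rotation θ_0 = (680.3 + 50.08)/EI = 730.4/EI
A unit hogging moment at Y produces rotation L₁/(3EI) + L₂/(3EI) = 4.75/EI.
Compatibility: M_Y·(L₁+L₂)/(3EI) = θ_0, giving M_Y = 153.8 kN·m (hogging).
Span XY, ΣM about X with M_Y applied at Y: R_Y^{XY}·11 = 927.7 + 153.8, so R_Y^{XY} = 98.31 kN and R_X = 126.5 − 98.31 = 28.19 kN.
Span YZ, ΣM about Z: R_Y^{YZ}·3.25 = 118.6 + 153.8, so R_Y^{YZ} = 83.81 kN and R_Z = 88 − 83.81 = 4.188 kN.
R_Y = 98.31 + 83.81 = 182.1 kN.

R_Y = 182.1 kN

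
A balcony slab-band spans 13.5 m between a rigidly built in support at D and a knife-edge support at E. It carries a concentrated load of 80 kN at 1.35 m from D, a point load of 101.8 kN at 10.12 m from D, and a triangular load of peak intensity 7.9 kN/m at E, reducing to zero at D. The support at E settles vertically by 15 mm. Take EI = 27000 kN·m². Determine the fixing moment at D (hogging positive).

M_D = 344.3 kN·m

Release the roller at E. Primary structure: cantilever fixed at D.
Primary-structure tip deflection at E by superposition:
  point load 80 at a = 1.35: Pa²(3L − a)/(6EI) = 951.3/EI
  point load 101.8 at a = 10.12: Pa²(3L − a)/(6EI) = 52789/EI
  triangular load, peak 7.9 at the free end: 11w₀L⁴/(120EI) = 24053/EI
  δ_0 = 77794/EI
Flexibility coefficient — unit upward force at E: δ_{EE} = L³/(3EI) = 820.1/EI.
With EI = 27000 kN·m²: δ_0 = 2.8813 m and δ_{EE} = 0.030375 m/kN.
Compatibility — the beam at E must follow the support down by 0.015 m: δ_0 − R_E·δ_{EE} = 0.015, so R_E = (2.8813 − 0.015)/0.030375 = 94.36 kN.
Moment equilibrium about D: M_D = Σ(load moments about D) − R_E·L = 1618 − 94.36×13.5 = 344.3 kN·m.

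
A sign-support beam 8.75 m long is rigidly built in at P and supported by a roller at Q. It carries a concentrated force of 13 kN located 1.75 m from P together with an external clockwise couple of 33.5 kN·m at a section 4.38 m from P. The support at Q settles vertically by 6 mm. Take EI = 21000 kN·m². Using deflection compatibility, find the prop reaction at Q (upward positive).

Release the roller at Q. Primary structure: cantilever fixed at P.
Downward deflection at the released point Q due to the loads:
  point load 13 at a = 1.75: Pa²(3L − a)/(6EI) = 162.6/EI
  clockwise couple 33.5 at a = 4.38: M₀a(2L − a)/(2EI) = 962.5/EI
  δ_0 = 1125/EI
Flexibility coefficient — unit upward force at Q: δ_{QQ} = L³/(3EI) = 223.3/EI.
With EI = 21000 kN·m²: δ_0 = 0.053577 m and δ_{QQ} = 0.010634 m/kN.
Compatibility — the beam at Q must follow the support down by 0.006 m: δ_0 − R_Q·δ_{QQ} = 0.006, so R_Q = (0.053577 − 0.006)/0.010634 = 4.474 kN.

R_Q = 4.474 kN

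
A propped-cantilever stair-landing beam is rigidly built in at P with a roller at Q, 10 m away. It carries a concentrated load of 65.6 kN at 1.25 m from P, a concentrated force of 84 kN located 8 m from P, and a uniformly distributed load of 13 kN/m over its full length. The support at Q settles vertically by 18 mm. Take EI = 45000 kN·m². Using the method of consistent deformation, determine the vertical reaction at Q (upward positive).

R_Q = 106.9 kN

Choose R_Q as the redundant. The primary structure is the cantilever fixed at P.
Free-end deflection of the primary structure under the applied loading (downward +):
  point load 65.6 at a = 1.25: Pa²(3L − a)/(6EI) = 491.1/EI
  point load 84 at a = 8: Pa²(3L − a)/(6EI) = 19712/EI
  UDL 13: wL⁴/(8EI) = 16250/EI
  δ_0 = 36453/EI
Flexibility coefficient — unit upward force at Q: δ_{QQ} = L³/(3EI) = 333.3/EI.
With EI = 45000 kN·m²: δ_0 = 0.81007 m and δ_{QQ} = 0.007407 m/kN.
Compatibility — the beam at Q must follow the support down by 0.018 m: δ_0 − R_Q·δ_{QQ} = 0.018, so R_Q = (0.81007 − 0.018)/0.007407 = 106.9 kN.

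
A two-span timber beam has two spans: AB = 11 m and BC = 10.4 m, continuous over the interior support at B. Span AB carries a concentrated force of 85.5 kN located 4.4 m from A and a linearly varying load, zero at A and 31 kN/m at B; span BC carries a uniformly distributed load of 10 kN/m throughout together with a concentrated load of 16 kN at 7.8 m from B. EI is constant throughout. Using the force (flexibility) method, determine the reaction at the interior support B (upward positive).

Insert a hinge at B; M_B is the redundant, and each span becomes simply supported.
End slopes at the hinge B, treating each span as simply supported:
  span AB: point load 85.5 at a = 4.4: Pab(L + a)/(6LEI) = 579.3/EI
  span AB: triangular load, peak 31: w₀L³/(45EI) = 916.9/EI
  span BC: UDL 10: wL³/(24EI) = 468.7/EI
  span BC: point load 16 at a = 7.8: Pab(L + b)/(6LEI) = 67.6/EI
  relative rotation θ_0 = (1496 + 536.3)/EI = 2033/EI
A unit hogging moment at B produces rotation L₁/(3EI) + L₂/(3EI) = 7.133/EI.
Slope continuity at B: θ_0 = M_B·7.133/EI, so M_B = 2033/7.133 = 284.9 kN·m (hogging).
Span AB, ΣM about A with M_B applied at B: R_B^{AB}·11 = 1627 + 284.9, so R_B^{AB} = 173.8 kN and R_A = 256 − 173.8 = 82.23 kN.
Span BC, ΣM about C: R_B^{BC}·10.4 = 582.4 + 284.9, so R_B^{BC} = 83.4 kN and R_C = 120 − 83.4 = 36.6 kN.
R_B = 173.8 + 83.4 = 257.2 kN.

R_B = 257.2 kN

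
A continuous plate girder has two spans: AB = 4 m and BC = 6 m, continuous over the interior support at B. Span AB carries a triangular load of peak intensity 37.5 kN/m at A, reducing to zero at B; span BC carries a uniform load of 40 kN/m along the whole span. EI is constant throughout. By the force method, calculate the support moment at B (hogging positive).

Take M_B as the redundant. Released structure: two simple spans AB and BC with a hinge at B.
Discontinuity in slope at B on the released structure — sum the simple-span end rotations:
  span AB: triangular load, peak 37.5: 7w₀L³/(360EI) = 46.67/EI
  span BC: UDL 40: wL³/(24EI) = 360/EI
  relative rotation θ_0 = (46.67 + 360)/EI = 406.7/EI
A unit hogging moment at B produces rotation L₁/(3EI) + L₂/(3EI) = 3.333/EI.
Compatibility: M_B·(L₁+L₂)/(3EI) = θ_0, giving M_B = 122 kN·m (hogging).

M_B = 122 kN·m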